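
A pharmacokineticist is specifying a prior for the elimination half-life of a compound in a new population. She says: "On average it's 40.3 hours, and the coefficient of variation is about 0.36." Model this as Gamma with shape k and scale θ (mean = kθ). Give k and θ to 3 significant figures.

k ≈ 7.72, θ ≈ 5.22

For Gamma(k, scale θ): mean = kθ, variance = kθ², so CV = 1/√k.
CV = 0.36, hence k = 1/CV² = 7.72.
Then θ = mean/k = 40.3/7.72 = 5.22.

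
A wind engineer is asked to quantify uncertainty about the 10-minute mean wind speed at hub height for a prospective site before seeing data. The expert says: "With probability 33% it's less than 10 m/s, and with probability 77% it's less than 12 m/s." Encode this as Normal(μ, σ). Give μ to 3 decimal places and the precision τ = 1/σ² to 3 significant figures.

The p-quantile of Normal(μ,σ) is μ + z_p·σ, with z_{0.33} = -0.4399 and z_{0.77} = 0.7388.
Eliminate σ: μ = (z₂·x₁ − z₁·x₂)/(z₂ − z₁) = (0.7388·10 − (-0.4399)·12)/1.179 = 10.746.
Then σ = (x₂ − x₁)/(z₂ − z₁) = (12 − 10)/1.179 = 1.697.
Precision τ = 1/σ² = 1/1.697² = 0.347.

μ = 10.746, τ = 0.347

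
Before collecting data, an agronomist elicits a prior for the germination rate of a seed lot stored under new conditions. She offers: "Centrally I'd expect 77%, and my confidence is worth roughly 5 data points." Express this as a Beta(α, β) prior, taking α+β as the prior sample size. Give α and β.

Under the effective-sample-size interpretation, Beta(α, β) has prior mean α/(α+β) and prior sample size α+β.
So α+β = 5 and α/(α+β) = 0.77, giving α = 0.77·5 = 3.85 and β = 5 − 3.85 = 1.15.

α = 3.85, β = 1.15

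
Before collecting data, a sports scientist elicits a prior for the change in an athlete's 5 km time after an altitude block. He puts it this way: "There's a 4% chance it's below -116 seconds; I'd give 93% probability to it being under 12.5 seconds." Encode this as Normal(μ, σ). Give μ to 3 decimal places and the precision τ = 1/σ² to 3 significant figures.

μ = -46.276, τ = 0.00063

For Normal(μ,σ), the p-quantile is μ + z_p·σ. Here z_{0.04} = -1.751, z_{0.93} = 1.476.
So -116 = μ − 1.751σ and 12.5 = μ + 1.476σ.
Subtracting: σ = (12.5 − -116)/(1.476 − (-1.751)) = 39.827.
Then μ = -116 − (-1.751)·39.827 = -46.276.
Precision τ = 1/σ² = 1/39.83² = 0.00063.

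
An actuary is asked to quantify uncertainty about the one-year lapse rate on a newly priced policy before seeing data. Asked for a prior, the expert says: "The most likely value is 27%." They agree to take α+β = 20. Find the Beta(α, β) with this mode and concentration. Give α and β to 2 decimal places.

α = 5.86, β = 14.14

For α,β > 1 the Beta mode is (α−1)/(α+β−2). With α+β = 20, the mode is (α−1)/18.
Set (α−1)/18 = 0.27 → α = 1 + 0.27·18 = 5.86.
β = 20 − α = 14.14.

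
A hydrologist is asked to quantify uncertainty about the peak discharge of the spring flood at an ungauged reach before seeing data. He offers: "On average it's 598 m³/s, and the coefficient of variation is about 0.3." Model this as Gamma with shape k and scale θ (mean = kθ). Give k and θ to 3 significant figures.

For Gamma(k, scale θ): mean = kθ, variance = kθ², so CV = 1/√k.
CV = 0.3, hence k = 1/CV² = 11.1.
Then θ = mean/k = 598/11.1 = 53.8.

k ≈ 11.1, θ ≈ 53.8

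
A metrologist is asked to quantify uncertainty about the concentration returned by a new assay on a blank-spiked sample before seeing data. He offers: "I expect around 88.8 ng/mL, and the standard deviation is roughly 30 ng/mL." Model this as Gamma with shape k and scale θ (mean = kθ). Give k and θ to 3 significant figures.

k ≈ 8.76, θ ≈ 10.1

For Gamma(k, scale θ): mean = kθ, variance = kθ², so CV = 1/√k.
CV = SD/mean = 30/88.8 = 0.3378, hence k = 1/CV² = 8.76.
Then θ = mean/k = 88.8/8.76 = 10.1.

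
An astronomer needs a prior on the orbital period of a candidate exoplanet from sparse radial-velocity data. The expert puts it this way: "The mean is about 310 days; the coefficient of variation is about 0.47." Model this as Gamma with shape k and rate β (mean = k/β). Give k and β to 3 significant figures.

k ≈ 4.53, β ≈ 0.0146

For Gamma(k, rate β): mean = k/β, variance = k/β², so CV = 1/√k.
CV = 0.47, hence k = 1/CV² = 4.53.
Then β = k/mean = 4.53/310 = 0.0146.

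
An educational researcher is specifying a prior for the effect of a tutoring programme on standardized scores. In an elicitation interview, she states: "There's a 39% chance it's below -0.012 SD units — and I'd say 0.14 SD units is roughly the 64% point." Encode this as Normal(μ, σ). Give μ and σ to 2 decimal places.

The p-quantile of Normal(μ,σ) is μ + z_p·σ, with z_{0.39} = -0.2793 and z_{0.64} = 0.3585.
Eliminate σ: μ = (z₂·x₁ − z₁·x₂)/(z₂ − z₁) = (0.3585·-0.012 − (-0.2793)·0.14)/0.6378 = 0.05.
Then σ = (x₂ − x₁)/(z₂ − z₁) = (0.14 − -0.012)/0.6378 = 0.24.

μ = 0.05, σ = 0.24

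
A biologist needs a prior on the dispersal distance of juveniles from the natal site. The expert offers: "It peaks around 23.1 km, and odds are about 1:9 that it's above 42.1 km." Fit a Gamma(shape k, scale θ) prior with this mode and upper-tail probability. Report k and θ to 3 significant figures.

k ≈ 6.29, θ ≈ 4.37

Gamma(k,θ) with k>1 has mode (k−1)θ, so θ = 23.1/(k−1).
Need P(X < 42.1) = 0.9 with θ tied to k this way. Start at k = 2, θ = 23.1: P(X<42.1) ≈ 0.544.
Too low — raise k to concentrate. Iterating converges to k ≈ 6.29.
Then θ = 23.1/(6.29−1) ≈ 4.37.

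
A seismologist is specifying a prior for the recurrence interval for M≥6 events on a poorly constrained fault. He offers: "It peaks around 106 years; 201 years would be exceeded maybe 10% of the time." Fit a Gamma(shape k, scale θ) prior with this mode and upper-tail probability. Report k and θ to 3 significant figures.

Gamma(k,θ) with k>1 has mode (k−1)θ, so θ = 106/(k−1).
Need P(X < 201) = 0.9 with θ tied to k this way. Start at k = 2, θ = 106: P(X<201) ≈ 0.565.
Too low — raise k to concentrate. Iterating converges to k ≈ 5.67.
Then θ = 106/(5.67−1) ≈ 22.7.

k ≈ 5.67, θ ≈ 22.7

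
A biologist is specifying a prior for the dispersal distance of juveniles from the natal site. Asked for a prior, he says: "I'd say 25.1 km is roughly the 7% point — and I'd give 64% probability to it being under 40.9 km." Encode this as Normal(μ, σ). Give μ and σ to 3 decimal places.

μ = 37.812, σ = 8.614

For Normal(μ,σ), the p-quantile is μ + z_p·σ. Here z_{0.07} = -1.476, z_{0.64} = 0.3585.
So 25.1 = μ − 1.476σ and 40.9 = μ + 0.3585σ.
Subtracting: σ = (40.9 − 25.1)/(0.3585 − (-1.476)) = 8.614.
Then μ = 25.1 − (-1.476)·8.614 = 37.812.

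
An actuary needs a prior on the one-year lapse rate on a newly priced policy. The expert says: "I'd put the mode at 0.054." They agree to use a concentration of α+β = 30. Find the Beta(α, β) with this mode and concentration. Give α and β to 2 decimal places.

α = 2.51, β = 27.49

For α,β > 1 the Beta mode is (α−1)/(α+β−2). With α+β = 30, the mode is (α−1)/28.
Set (α−1)/28 = 0.054 → α = 1 + 0.054·28 = 2.51.
β = 30 − α = 27.49.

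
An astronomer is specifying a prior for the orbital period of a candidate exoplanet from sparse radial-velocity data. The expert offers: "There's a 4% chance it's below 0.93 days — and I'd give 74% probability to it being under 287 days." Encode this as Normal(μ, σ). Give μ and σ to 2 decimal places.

μ = 210.12, σ = 119.49

For Normal(μ,σ), the p-quantile is μ + z_p·σ. Here z_{0.04} = -1.751, z_{0.74} = 0.6433.
So 0.93 = μ − 1.751σ and 287 = μ + 0.6433σ.
Subtracting: σ = (287 − 0.93)/(0.6433 − (-1.751)) = 119.49.
Then μ = 0.93 − (-1.751)·119.49 = 210.12.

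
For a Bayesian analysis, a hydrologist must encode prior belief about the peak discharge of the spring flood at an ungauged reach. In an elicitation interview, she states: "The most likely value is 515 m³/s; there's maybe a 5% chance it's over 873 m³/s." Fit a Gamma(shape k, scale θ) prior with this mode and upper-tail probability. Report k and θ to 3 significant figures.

k ≈ 11, θ ≈ 51.4

Gamma(k,θ) with k>1 has mode (k−1)θ, so θ = 515/(k−1).
Need P(X < 873) = 0.95 with θ tied to k this way. Start at k = 2, θ = 515: P(X<873) ≈ 0.505.
Too low — raise k to concentrate. Iterating converges to k ≈ 11.
Then θ = 515/(11−1) ≈ 51.4.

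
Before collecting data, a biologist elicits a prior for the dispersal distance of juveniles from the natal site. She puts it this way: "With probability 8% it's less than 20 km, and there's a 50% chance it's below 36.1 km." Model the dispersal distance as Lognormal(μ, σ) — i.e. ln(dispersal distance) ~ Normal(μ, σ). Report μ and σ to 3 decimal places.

If T ~ Lognormal(μ,σ) then ln T ~ Normal(μ,σ), so the p-quantile of ln T is μ + z_p·σ.
ln(20) = 2.996 and ln(36.1) = 3.586; z_{0.08} = -1.405, z_{0.5} = 0.
σ = (3.586 − 2.996)/(0 − (-1.405)) = 0.420.
μ = 2.996 − (-1.405)·0.420 = 3.586.

μ ≈ 3.586, σ ≈ 0.420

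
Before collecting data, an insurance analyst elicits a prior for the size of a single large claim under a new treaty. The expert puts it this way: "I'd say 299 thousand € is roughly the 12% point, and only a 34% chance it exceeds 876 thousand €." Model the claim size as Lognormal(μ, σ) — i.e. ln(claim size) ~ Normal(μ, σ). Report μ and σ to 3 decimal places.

μ ≈ 6.496, σ ≈ 0.677

If T ~ Lognormal(μ,σ) then ln T ~ Normal(μ,σ), so the p-quantile of ln T is μ + z_p·σ.
ln(299) = 5.7 and ln(876) = 6.775; z_{0.12} = -1.175, z_{0.66} = 0.4125.
σ = (6.775 − 5.7)/(0.4125 − (-1.175)) = 0.677.
μ = 5.7 − (-1.175)·0.677 = 6.496.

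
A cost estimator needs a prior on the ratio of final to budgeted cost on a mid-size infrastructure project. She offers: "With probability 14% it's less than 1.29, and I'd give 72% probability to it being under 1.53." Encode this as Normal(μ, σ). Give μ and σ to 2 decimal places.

The p-quantile of Normal(μ,σ) is μ + z_p·σ, with z_{0.14} = -1.08 and z_{0.72} = 0.5828.
Eliminate σ: μ = (z₂·x₁ − z₁·x₂)/(z₂ − z₁) = (0.5828·1.29 − (-1.08)·1.53)/1.663 = 1.45.
Then σ = (x₂ − x₁)/(z₂ − z₁) = (1.53 − 1.29)/1.663 = 0.14.

μ = 1.45, σ = 0.14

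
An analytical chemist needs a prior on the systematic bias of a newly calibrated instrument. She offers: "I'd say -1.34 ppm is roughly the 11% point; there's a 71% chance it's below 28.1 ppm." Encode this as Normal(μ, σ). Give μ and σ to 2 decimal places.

μ = 18.95, σ = 16.54

For Normal(μ,σ), the p-quantile is μ + z_p·σ. Here z_{0.11} = -1.227, z_{0.71} = 0.5534.
So -1.34 = μ − 1.227σ and 28.1 = μ + 0.5534σ.
Subtracting: σ = (28.1 − -1.34)/(0.5534 − (-1.227)) = 16.54.
Then μ = -1.34 − (-1.227)·16.54 = 18.95.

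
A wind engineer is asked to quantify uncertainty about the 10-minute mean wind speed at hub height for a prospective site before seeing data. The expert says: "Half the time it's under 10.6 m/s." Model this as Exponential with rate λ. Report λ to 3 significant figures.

λ ≈ 0.0654

Exponential median = ln 2 / λ, so λ = ln 2 / 10.6 = 0.0654.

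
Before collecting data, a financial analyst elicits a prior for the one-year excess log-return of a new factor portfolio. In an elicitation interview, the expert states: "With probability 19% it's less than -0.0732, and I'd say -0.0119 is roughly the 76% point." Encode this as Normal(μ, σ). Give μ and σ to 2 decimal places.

For Normal(μ,σ), the p-quantile is μ + z_p·σ. Here z_{0.19} = -0.8779, z_{0.76} = 0.7063.
So -0.0732 = μ − 0.8779σ and -0.0119 = μ + 0.7063σ.
Subtracting: σ = (-0.0119 − -0.0732)/(0.7063 − (-0.8779)) = 0.04.
Then μ = -0.0732 − (-0.8779)·0.04 = -0.04.

μ = -0.04, σ = 0.04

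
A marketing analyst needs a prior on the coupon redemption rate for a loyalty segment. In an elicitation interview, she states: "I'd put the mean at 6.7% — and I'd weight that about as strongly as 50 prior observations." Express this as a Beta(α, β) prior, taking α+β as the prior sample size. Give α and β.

α = 3.35, β = 46.65

Under the effective-sample-size interpretation, Beta(α, β) has prior mean α/(α+β) and prior sample size α+β.
So α+β = 50 and α/(α+β) = 0.067, giving α = 0.067·50 = 3.35 and β = 50 − 3.35 = 46.65.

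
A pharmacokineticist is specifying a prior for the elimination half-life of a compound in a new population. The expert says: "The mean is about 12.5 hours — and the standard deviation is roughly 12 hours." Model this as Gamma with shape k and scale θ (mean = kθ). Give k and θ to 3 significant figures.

k ≈ 1.09, θ ≈ 11.5

For Gamma(k, scale θ): mean = kθ, variance = kθ², so CV = 1/√k.
CV = SD/mean = 12/12.5 = 0.96, hence k = 1/CV² = 1.09.
Then θ = mean/k = 12.5/1.09 = 11.5.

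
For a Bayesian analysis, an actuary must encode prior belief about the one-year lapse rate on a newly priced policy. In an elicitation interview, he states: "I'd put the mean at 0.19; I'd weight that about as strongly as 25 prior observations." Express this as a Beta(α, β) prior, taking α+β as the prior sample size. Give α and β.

α = 4.75, β = 20.25

Under the effective-sample-size interpretation, Beta(α, β) has prior mean α/(α+β) and prior sample size α+β.
So α+β = 25 and α/(α+β) = 0.19, giving α = 0.19·25 = 4.75 and β = 25 − 4.75 = 20.25.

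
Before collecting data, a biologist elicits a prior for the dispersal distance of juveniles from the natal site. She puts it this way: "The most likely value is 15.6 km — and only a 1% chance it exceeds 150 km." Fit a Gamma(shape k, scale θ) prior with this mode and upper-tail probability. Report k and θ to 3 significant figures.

Gamma(k,θ) with k>1 has mode (k−1)θ, so θ = 15.6/(k−1).
Need P(X < 150) = 0.99 with θ tied to k this way. Start at k = 2, θ = 15.6: P(X<150) ≈ 0.999.
Too high — lower k to spread out. Iterating converges to k ≈ 1.61.
Then θ = 15.6/(1.61−1) ≈ 25.4.

k ≈ 1.61, θ ≈ 25.4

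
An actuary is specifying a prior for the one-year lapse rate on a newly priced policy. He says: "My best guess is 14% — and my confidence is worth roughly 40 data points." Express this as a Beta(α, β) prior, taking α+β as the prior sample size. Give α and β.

Under the effective-sample-size interpretation, Beta(α, β) has prior mean α/(α+β) and prior sample size α+β.
So α+β = 40 and α/(α+β) = 0.14, giving α = 0.14·40 = 5.6 and β = 40 − 5.6 = 34.4.

α = 5.6, β = 34.4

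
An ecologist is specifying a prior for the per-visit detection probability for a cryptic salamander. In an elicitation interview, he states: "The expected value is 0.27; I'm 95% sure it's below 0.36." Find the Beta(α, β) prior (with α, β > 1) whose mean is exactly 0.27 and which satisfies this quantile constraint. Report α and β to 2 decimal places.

α ≈ 19.04, β ≈ 51.49

With mean 0.27 fixed, write α = 0.27s, β = 0.73s where s = α+β.
Need P(θ < 0.36) = 0.95 under Beta(0.27s, 0.73s). Normal approximation: (q−m)/√(m(1−m)/s) ≈ z_{0.95} = 1.64, so s ≈ 0.27·0.73·(1.64)²/(0.36−0.27)² = 65.8.
At s = 65.8: P(θ<0.36) ≈ 0.944. Adjusting to match 0.95 gives s ≈ 70.53.
So α = 0.27·70.53 ≈ 19.04, β = 0.73·70.53 ≈ 51.49.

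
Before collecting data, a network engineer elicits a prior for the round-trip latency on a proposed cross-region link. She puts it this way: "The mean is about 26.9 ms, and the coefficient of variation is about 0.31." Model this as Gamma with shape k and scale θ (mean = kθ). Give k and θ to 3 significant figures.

For Gamma(k, scale θ): mean = kθ, variance = kθ², so CV = 1/√k.
CV = 0.31, hence k = 1/CV² = 10.4.
Then θ = mean/k = 26.9/10.4 = 2.59.

k ≈ 10.4, θ ≈ 2.59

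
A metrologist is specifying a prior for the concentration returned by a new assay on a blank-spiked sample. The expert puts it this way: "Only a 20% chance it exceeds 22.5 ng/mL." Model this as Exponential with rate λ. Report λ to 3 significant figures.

P(T > 22.5) = e^(−λ·22.5) = 0.2, so λ = −ln(0.2)/22.5 = 0.0715.

λ ≈ 0.0715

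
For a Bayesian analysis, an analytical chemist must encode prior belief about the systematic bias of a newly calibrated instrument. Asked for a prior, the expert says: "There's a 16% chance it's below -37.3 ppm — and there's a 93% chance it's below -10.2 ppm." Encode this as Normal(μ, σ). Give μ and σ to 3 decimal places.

The p-quantile of Normal(μ,σ) is μ + z_p·σ, with z_{0.16} = -0.9945 and z_{0.93} = 1.476.
Eliminate σ: μ = (z₂·x₁ − z₁·x₂)/(z₂ − z₁) = (1.476·-37.3 − (-0.9945)·-10.2)/2.47 = -26.390.
Then σ = (x₂ − x₁)/(z₂ − z₁) = (-10.2 − -37.3)/2.47 = 10.971.

μ = -26.390, σ = 10.971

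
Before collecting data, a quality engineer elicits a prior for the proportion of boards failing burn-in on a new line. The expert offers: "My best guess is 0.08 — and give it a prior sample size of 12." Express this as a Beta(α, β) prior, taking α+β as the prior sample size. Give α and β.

α = 0.96, β = 11.04

Under the effective-sample-size interpretation, Beta(α, β) has prior mean α/(α+β) and prior sample size α+β.
So α+β = 12 and α/(α+β) = 0.08, giving α = 0.08·12 = 0.96 and β = 12 − 0.96 = 11.04.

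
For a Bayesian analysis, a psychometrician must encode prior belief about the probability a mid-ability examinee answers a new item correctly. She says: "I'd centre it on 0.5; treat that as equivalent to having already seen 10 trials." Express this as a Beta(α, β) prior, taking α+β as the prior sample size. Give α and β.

α = 5, β = 5

Under the effective-sample-size interpretation, Beta(α, β) has prior mean α/(α+β) and prior sample size α+β.
So α+β = 10 and α/(α+β) = 0.5, giving α = 0.5·10 = 5 and β = 10 − 5 = 5.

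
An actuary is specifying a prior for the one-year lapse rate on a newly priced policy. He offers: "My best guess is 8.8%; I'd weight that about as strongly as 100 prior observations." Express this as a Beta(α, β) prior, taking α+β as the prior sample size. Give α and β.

α = 8.8, β = 91.2

Under the effective-sample-size interpretation, Beta(α, β) has prior mean α/(α+β) and prior sample size α+β.
So α+β = 100 and α/(α+β) = 0.088, giving α = 0.088·100 = 8.8 and β = 100 − 8.8 = 91.2.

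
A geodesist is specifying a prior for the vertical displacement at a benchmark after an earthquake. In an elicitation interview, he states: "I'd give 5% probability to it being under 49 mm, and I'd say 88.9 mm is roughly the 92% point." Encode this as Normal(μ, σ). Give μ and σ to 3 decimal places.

For Normal(μ,σ), the p-quantile is μ + z_p·σ. Here z_{0.05} = -1.645, z_{0.92} = 1.405.
So 49 = μ − 1.645σ and 88.9 = μ + 1.405σ.
Subtracting: σ = (88.9 − 49)/(1.405 − (-1.645)) = 13.082.
Then μ = 49 − (-1.645)·13.082 = 70.518.

μ = 70.518, σ = 13.082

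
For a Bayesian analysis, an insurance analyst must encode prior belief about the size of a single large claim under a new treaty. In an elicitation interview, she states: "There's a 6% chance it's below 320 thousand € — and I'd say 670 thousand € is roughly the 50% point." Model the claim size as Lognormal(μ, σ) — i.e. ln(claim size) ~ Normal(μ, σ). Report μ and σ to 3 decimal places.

If T ~ Lognormal(μ,σ) then ln T ~ Normal(μ,σ), so the p-quantile of ln T is μ + z_p·σ.
ln(320) = 5.768 and ln(670) = 6.507; z_{0.06} = -1.555, z_{0.5} = 0.
σ = (6.507 − 5.768)/(0 − (-1.555)) = 0.475.
μ = 5.768 − (-1.555)·0.475 = 6.507.

μ ≈ 6.507, σ ≈ 0.475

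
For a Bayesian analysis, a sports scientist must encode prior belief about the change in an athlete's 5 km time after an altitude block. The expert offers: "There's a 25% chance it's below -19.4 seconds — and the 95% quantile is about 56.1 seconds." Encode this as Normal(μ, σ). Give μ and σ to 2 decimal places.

μ = 2.56, σ = 32.55

The p-quantile of Normal(μ,σ) is μ + z_p·σ, with z_{0.25} = -0.6745 and z_{0.95} = 1.645.
Eliminate σ: μ = (z₂·x₁ − z₁·x₂)/(z₂ − z₁) = (1.645·-19.4 − (-0.6745)·56.1)/2.319 = 2.56.
Then σ = (x₂ − x₁)/(z₂ − z₁) = (56.1 − -19.4)/2.319 = 32.55.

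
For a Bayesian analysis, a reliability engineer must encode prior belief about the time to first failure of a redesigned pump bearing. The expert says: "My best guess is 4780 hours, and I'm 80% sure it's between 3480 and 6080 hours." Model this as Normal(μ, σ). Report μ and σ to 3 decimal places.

μ = 4780.000, σ = 1014.395

A symmetric 80% interval runs μ ± z·σ with z = 1.282.
Half-width = 1300, so σ = 1300/1.282 = 1014.395.
μ is the stated best guess, 4780.000.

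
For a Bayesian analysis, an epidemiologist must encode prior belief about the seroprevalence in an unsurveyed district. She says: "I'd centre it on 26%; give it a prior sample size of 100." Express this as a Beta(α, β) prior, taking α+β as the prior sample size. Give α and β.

Under the effective-sample-size interpretation, Beta(α, β) has prior mean α/(α+β) and prior sample size α+β.
So α+β = 100 and α/(α+β) = 0.26, giving α = 0.26·100 = 26 and β = 100 − 26 = 74.

α = 26, β = 74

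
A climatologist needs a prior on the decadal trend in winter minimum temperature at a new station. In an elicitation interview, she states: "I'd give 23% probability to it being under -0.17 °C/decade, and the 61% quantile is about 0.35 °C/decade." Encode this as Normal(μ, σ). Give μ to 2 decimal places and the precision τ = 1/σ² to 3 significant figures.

μ = 0.21, τ = 3.83

For Normal(μ,σ), the p-quantile is μ + z_p·σ. Here z_{0.23} = -0.7388, z_{0.61} = 0.2793.
So -0.17 = μ − 0.7388σ and 0.35 = μ + 0.2793σ.
Subtracting: σ = (0.35 − -0.17)/(0.2793 − (-0.7388)) = 0.51.
Then μ = -0.17 − (-0.7388)·0.51 = 0.21.
Precision τ = 1/σ² = 1/0.5107² = 3.83.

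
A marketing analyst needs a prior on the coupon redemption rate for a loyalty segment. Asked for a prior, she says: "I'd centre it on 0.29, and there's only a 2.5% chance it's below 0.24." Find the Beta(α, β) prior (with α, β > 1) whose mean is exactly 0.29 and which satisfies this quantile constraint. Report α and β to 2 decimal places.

With mean 0.29 fixed, write α = 0.29s, β = 0.71s where s = α+β.
Need P(θ < 0.24) = 0.025 under Beta(0.29s, 0.71s). Normal approximation: (q−m)/√(m(1−m)/s) ≈ z_{0.025} = -1.96, so s ≈ 0.29·0.71·(-1.96)²/(0.24−0.29)² = 316.4.
At s = 316.4: P(θ<0.24) ≈ 0.022. Adjusting to match 0.025 gives s ≈ 298.60.
So α = 0.29·298.60 ≈ 86.59, β = 0.71·298.60 ≈ 212.00.

α ≈ 86.59, β ≈ 212.00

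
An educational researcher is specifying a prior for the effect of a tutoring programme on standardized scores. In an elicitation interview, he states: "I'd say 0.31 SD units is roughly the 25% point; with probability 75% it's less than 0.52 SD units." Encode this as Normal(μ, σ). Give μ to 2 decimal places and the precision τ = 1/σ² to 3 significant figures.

μ = 0.42, τ = 41.3

For Normal(μ,σ), the p-quantile is μ + z_p·σ. Here z_{0.25} = -0.6745, z_{0.75} = 0.6745.
So 0.31 = μ − 0.6745σ and 0.52 = μ + 0.6745σ.
Subtracting: σ = (0.52 − 0.31)/(0.6745 − (-0.6745)) = 0.16.
Then μ = 0.31 − (-0.6745)·0.16 = 0.42.
Precision τ = 1/σ² = 1/0.1557² = 41.3.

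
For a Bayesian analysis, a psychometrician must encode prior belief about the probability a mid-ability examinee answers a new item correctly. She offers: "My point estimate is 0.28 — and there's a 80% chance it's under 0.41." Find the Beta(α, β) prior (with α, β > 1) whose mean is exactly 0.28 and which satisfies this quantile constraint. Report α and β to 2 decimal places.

With mean 0.28 fixed, write α = 0.28s, β = 0.72s where s = α+β.
Need P(θ < 0.41) = 0.8 under Beta(0.28s, 0.72s). Normal approximation: (q−m)/√(m(1−m)/s) ≈ z_{0.8} = 0.842, so s ≈ 0.28·0.72·(0.842)²/(0.41−0.28)² = 8.4.
At s = 8.4: P(θ<0.41) ≈ 0.809. Adjusting to match 0.8 gives s ≈ 7.65.
So α = 0.28·7.65 ≈ 2.14, β = 0.72·7.65 ≈ 5.50.

α ≈ 2.14, β ≈ 5.50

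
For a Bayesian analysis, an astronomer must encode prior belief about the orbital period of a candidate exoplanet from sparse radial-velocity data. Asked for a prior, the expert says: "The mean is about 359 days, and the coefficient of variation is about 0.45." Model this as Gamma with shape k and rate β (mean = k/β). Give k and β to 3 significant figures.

k ≈ 4.94, β ≈ 0.0138

For Gamma(k, rate β): mean = k/β, variance = k/β², so CV = 1/√k.
CV = 0.45, hence k = 1/CV² = 4.94.
Then β = k/mean = 4.94/359 = 0.0138.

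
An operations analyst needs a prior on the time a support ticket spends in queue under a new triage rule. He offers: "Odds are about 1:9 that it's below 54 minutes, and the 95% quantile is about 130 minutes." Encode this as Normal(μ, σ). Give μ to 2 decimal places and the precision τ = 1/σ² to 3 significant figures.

The p-quantile of Normal(μ,σ) is μ + z_p·σ, with z_{0.1} = -1.282 and z_{0.95} = 1.645.
Eliminate σ: μ = (z₂·x₁ − z₁·x₂)/(z₂ − z₁) = (1.645·54 − (-1.282)·130)/2.926 = 87.28.
Then σ = (x₂ − x₁)/(z₂ − z₁) = (130 − 54)/2.926 = 25.97.
Precision τ = 1/σ² = 1/25.97² = 0.00148.

μ = 87.28, τ = 0.00148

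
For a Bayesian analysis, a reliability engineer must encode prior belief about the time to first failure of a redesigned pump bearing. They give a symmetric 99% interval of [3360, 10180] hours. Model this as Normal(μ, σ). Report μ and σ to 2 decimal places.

A symmetric 99% interval runs μ ± z·σ with z = 2.576.
Half-width = 3410, so σ = 3410/2.576 = 1323.85.
μ is the interval midpoint, 6770.00.

μ = 6770.00, σ = 1323.85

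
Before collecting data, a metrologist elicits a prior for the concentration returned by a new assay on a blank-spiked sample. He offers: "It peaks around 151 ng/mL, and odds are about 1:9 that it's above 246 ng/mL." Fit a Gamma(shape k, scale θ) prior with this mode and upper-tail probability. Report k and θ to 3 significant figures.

k ≈ 8.91, θ ≈ 19.1

Gamma(k,θ) with k>1 has mode (k−1)θ, so θ = 151/(k−1).
Need P(X < 246) = 0.9 with θ tied to k this way. Start at k = 2, θ = 151: P(X<246) ≈ 0.484.
Too low — raise k to concentrate. Iterating converges to k ≈ 8.91.
Then θ = 151/(8.91−1) ≈ 19.1.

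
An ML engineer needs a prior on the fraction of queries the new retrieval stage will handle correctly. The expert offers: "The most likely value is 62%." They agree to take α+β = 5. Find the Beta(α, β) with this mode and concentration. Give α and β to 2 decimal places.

For α,β > 1 the Beta mode is (α−1)/(α+β−2). With α+β = 5, the mode is (α−1)/3.
Set (α−1)/3 = 0.62 → α = 1 + 0.62·3 = 2.86.
β = 5 − α = 2.14.

α = 2.86, β = 2.14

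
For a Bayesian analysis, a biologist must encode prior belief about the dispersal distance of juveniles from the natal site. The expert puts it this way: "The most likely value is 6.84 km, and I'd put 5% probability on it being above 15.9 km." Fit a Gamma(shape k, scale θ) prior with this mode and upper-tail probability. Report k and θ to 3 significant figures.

Gamma(k,θ) with k>1 has mode (k−1)θ, so θ = 6.84/(k−1).
Need P(X < 15.9) = 0.95 with θ tied to k this way. Start at k = 2, θ = 6.84: P(X<15.9) ≈ 0.675.
Too low — raise k to concentrate. Iterating converges to k ≈ 4.85.
Then θ = 6.84/(4.85−1) ≈ 1.78.

k ≈ 4.85, θ ≈ 1.78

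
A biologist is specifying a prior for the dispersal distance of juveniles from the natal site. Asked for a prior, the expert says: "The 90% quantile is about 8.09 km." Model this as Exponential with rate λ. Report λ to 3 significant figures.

λ ≈ 0.285

P(T < 8.09) = 1 − e^(−λ·8.09) = 0.9, so λ = −ln(1−0.9)/8.09 = −ln(0.1)/8.09 = 0.285.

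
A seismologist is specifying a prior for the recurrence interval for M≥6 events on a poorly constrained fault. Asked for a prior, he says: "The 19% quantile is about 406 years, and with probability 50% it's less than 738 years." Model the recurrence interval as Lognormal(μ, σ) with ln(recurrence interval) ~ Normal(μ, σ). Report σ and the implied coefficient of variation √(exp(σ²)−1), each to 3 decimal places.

σ ≈ 0.681, CV ≈ 0.768

If T ~ Lognormal(μ,σ) then ln T ~ Normal(μ,σ), so the p-quantile of ln T is μ + z_p·σ.
ln(406) = 6.006 and ln(738) = 6.604; z_{0.19} = -0.8779, z_{0.5} = 0.
σ = (6.604 − 6.006)/(0 − (-0.8779)) = 0.681.
μ = 6.006 − (-0.8779)·0.681 = 6.604.
CV = √(exp(σ²)−1) = √(exp(0.4634)−1) = 0.768.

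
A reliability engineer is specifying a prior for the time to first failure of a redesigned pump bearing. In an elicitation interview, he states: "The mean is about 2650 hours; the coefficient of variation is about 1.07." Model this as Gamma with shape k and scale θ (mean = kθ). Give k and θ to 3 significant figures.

For Gamma(k, scale θ): mean = kθ, variance = kθ², so CV = 1/√k.
CV = 1.07, hence k = 1/CV² = 0.873.
Then θ = mean/k = 2650/0.873 = 3030.

k ≈ 0.873, θ ≈ 3030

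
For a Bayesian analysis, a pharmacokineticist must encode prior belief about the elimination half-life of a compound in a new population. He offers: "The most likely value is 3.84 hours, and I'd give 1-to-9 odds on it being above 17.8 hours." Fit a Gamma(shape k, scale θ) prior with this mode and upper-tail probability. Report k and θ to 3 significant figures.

k ≈ 1.76, θ ≈ 5.04

Gamma(k,θ) with k>1 has mode (k−1)θ, so θ = 3.84/(k−1).
Need P(X < 17.8) = 0.9 with θ tied to k this way. Start at k = 2, θ = 3.84: P(X<17.8) ≈ 0.945.
Too high — lower k to spread out. Iterating converges to k ≈ 1.76.
Then θ = 3.84/(1.76−1) ≈ 5.04.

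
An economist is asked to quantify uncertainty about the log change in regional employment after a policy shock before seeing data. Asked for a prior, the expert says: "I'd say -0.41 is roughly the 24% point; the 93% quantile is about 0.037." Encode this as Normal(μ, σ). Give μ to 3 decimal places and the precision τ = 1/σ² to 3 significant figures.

μ = -0.265, τ = 23.8

The p-quantile of Normal(μ,σ) is μ + z_p·σ, with z_{0.24} = -0.7063 and z_{0.93} = 1.476.
Eliminate σ: μ = (z₂·x₁ − z₁·x₂)/(z₂ − z₁) = (1.476·-0.41 − (-0.7063)·0.037)/2.182 = -0.265.
Then σ = (x₂ − x₁)/(z₂ − z₁) = (0.037 − -0.41)/2.182 = 0.205.
Precision τ = 1/σ² = 1/0.2048² = 23.8.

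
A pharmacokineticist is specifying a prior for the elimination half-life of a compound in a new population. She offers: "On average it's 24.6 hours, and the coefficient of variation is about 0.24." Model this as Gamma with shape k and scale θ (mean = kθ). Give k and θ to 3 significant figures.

k ≈ 17.4, θ ≈ 1.42

For Gamma(k, scale θ): mean = kθ, variance = kθ², so CV = 1/√k.
CV = 0.24, hence k = 1/CV² = 17.4.
Then θ = mean/k = 24.6/17.4 = 1.42.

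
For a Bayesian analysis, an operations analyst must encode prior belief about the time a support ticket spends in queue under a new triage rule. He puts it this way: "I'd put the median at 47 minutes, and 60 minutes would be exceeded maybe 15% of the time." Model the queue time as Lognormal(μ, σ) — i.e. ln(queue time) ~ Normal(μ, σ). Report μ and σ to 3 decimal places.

If T ~ Lognormal(μ,σ) then ln T ~ Normal(μ,σ), so the p-quantile of ln T is μ + z_p·σ.
ln(47) = 3.85 and ln(60) = 4.094; z_{0.5} = 0, z_{0.85} = 1.036.
σ = (4.094 − 3.85)/(1.036 − (0)) = 0.236.
μ = 3.85 − (0)·0.236 = 3.850.

μ ≈ 3.850, σ ≈ 0.236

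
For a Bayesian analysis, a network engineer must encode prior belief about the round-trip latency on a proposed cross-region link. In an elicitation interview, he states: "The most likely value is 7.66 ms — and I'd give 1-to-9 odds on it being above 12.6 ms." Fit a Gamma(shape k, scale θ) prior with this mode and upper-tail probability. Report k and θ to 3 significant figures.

k ≈ 8.61, θ ≈ 1.01

Gamma(k,θ) with k>1 has mode (k−1)θ, so θ = 7.66/(k−1).
Need P(X < 12.6) = 0.9 with θ tied to k this way. Start at k = 2, θ = 7.66: P(X<12.6) ≈ 0.489.
Too low — raise k to concentrate. Iterating converges to k ≈ 8.61.
Then θ = 7.66/(8.61−1) ≈ 1.01.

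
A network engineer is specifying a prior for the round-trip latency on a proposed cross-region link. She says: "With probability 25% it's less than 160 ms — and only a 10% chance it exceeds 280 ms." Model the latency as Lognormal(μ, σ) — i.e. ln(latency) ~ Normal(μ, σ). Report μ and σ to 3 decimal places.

μ ≈ 5.268, σ ≈ 0.286

If T ~ Lognormal(μ,σ) then ln T ~ Normal(μ,σ), so the p-quantile of ln T is μ + z_p·σ.
ln(160) = 5.075 and ln(280) = 5.635; z_{0.25} = -0.6745, z_{0.9} = 1.282.
σ = (5.635 − 5.075)/(1.282 − (-0.6745)) = 0.286.
μ = 5.075 − (-0.6745)·0.286 = 5.268.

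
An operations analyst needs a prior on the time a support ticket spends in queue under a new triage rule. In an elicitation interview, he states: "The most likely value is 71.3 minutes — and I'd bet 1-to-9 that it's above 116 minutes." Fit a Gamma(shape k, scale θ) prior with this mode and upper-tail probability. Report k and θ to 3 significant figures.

k ≈ 8.95, θ ≈ 8.97

Gamma(k,θ) with k>1 has mode (k−1)θ, so θ = 71.3/(k−1).
Need P(X < 116) = 0.9 with θ tied to k this way. Start at k = 2, θ = 71.3: P(X<116) ≈ 0.484.
Too low — raise k to concentrate. Iterating converges to k ≈ 8.95.
Then θ = 71.3/(8.95−1) ≈ 8.97.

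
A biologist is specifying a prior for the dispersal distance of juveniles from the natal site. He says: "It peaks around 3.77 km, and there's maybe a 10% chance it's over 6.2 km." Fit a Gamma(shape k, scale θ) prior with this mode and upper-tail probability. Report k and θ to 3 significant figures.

k ≈ 8.62, θ ≈ 0.495

Gamma(k,θ) with k>1 has mode (k−1)θ, so θ = 3.77/(k−1).
Need P(X < 6.2) = 0.9 with θ tied to k this way. Start at k = 2, θ = 3.77: P(X<6.2) ≈ 0.489.
Too low — raise k to concentrate. Iterating converges to k ≈ 8.62.
Then θ = 3.77/(8.62−1) ≈ 0.495.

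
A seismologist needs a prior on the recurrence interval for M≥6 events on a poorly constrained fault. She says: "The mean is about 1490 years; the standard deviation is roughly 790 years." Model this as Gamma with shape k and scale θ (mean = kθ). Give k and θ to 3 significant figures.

For Gamma(k, scale θ): mean = kθ, variance = kθ², so CV = 1/√k.
CV = SD/mean = 790/1490 = 0.5302, hence k = 1/CV² = 3.56.
Then θ = mean/k = 1490/3.56 = 419.

k ≈ 3.56, θ ≈ 419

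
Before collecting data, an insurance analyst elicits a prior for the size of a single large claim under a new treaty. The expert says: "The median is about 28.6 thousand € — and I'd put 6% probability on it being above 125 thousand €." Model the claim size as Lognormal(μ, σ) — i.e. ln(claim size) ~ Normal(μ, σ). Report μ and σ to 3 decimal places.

If T ~ Lognormal(μ,σ) then ln T ~ Normal(μ,σ), so the p-quantile of ln T is μ + z_p·σ.
ln(28.6) = 3.353 and ln(125) = 4.828; z_{0.5} = 0, z_{0.94} = 1.555.
σ = (4.828 − 3.353)/(1.555 − (0)) = 0.949.
μ = 3.353 − (0)·0.949 = 3.353.

μ ≈ 3.353, σ ≈ 0.949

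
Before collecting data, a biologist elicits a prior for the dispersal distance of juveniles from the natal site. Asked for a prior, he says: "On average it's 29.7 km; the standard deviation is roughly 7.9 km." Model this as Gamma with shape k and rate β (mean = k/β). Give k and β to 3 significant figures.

k ≈ 14.1, β ≈ 0.476

For Gamma(k, rate β): mean = k/β, variance = k/β², so CV = 1/√k.
CV = SD/mean = 7.9/29.7 = 0.266, hence k = 1/CV² = 14.1.
Then β = k/mean = 14.1/29.7 = 0.476.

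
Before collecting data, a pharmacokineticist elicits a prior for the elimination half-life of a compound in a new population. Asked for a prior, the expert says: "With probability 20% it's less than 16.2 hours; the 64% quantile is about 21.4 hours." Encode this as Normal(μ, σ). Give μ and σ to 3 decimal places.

For Normal(μ,σ), the p-quantile is μ + z_p·σ. Here z_{0.2} = -0.8416, z_{0.64} = 0.3585.
So 16.2 = μ − 0.8416σ and 21.4 = μ + 0.3585σ.
Subtracting: σ = (21.4 − 16.2)/(0.3585 − (-0.8416)) = 4.333.
Then μ = 16.2 − (-0.8416)·4.333 = 19.847.

μ = 19.847, σ = 4.333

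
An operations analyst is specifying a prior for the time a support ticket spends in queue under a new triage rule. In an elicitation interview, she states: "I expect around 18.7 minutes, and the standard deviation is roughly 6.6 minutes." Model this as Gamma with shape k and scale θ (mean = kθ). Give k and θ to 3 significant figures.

k ≈ 8.03, θ ≈ 2.33

For Gamma(k, scale θ): mean = kθ, variance = kθ², so CV = 1/√k.
CV = SD/mean = 6.6/18.7 = 0.3529, hence k = 1/CV² = 8.03.
Then θ = mean/k = 18.7/8.03 = 2.33.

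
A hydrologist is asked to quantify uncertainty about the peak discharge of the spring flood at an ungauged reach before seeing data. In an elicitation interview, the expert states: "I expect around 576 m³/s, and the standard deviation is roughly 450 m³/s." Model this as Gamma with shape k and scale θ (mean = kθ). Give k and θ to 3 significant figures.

k ≈ 1.64, θ ≈ 352

For Gamma(k, scale θ): mean = kθ, variance = kθ², so CV = 1/√k.
CV = SD/mean = 450/576 = 0.7812, hence k = 1/CV² = 1.64.
Then θ = mean/k = 576/1.64 = 352.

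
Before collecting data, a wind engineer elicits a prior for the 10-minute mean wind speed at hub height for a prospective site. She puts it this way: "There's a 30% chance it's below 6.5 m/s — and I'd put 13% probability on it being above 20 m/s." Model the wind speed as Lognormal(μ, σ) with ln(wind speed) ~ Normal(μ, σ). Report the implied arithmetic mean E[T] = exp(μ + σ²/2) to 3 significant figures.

If T ~ Lognormal(μ,σ) then ln T ~ Normal(μ,σ), so the p-quantile of ln T is μ + z_p·σ.
ln(6.5) = 1.872 and ln(20) = 2.996; z_{0.3} = -0.5244, z_{0.87} = 1.126.
σ = (2.996 − 1.872)/(1.126 − (-0.5244)) = 0.681.
μ = 1.872 − (-0.5244)·0.681 = 2.229.
E[T] = exp(μ + σ²/2) = exp(2.229 + 0.2318) = 11.7 m/s.

E[T] ≈ 11.7 m/s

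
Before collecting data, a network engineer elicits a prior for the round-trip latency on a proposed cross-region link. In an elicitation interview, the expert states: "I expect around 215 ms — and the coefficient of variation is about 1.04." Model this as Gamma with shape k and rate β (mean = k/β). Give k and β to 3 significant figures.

For Gamma(k, rate β): mean = k/β, variance = k/β², so CV = 1/√k.
CV = 1.04, hence k = 1/CV² = 0.925.
Then β = k/mean = 0.925/215 = 0.0043.

k ≈ 0.925, β ≈ 0.0043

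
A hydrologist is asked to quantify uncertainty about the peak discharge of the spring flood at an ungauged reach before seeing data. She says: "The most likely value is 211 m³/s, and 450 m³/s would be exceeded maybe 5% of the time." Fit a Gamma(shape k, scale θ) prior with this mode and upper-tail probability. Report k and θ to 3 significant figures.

Gamma(k,θ) with k>1 has mode (k−1)θ, so θ = 211/(k−1).
Need P(X < 450) = 0.95 with θ tied to k this way. Start at k = 2, θ = 211: P(X<450) ≈ 0.629.
Too low — raise k to concentrate. Iterating converges to k ≈ 5.81.
Then θ = 211/(5.81−1) ≈ 43.9.

k ≈ 5.81, θ ≈ 43.9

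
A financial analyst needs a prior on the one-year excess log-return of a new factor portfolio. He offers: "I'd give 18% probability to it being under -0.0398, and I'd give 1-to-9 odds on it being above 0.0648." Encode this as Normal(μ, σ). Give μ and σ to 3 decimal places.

For Normal(μ,σ), the p-quantile is μ + z_p·σ. Here z_{0.18} = -0.9154, z_{0.9} = 1.282.
So -0.0398 = μ − 0.9154σ and 0.0648 = μ + 1.282σ.
Subtracting: σ = (0.0648 − -0.0398)/(1.282 − (-0.9154)) = 0.048.
Then μ = -0.0398 − (-0.9154)·0.048 = 0.004.

μ = 0.004, σ = 0.048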